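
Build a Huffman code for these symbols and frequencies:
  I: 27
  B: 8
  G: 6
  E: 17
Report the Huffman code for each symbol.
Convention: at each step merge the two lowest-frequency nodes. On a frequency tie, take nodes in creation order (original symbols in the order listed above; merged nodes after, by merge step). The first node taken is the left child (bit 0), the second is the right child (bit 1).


Huffman tree construction:
Step 1: Merge G(6) + B(8) = 14
Step 2: Merge (G+B)(14) + E(17) = 31
Step 3: Merge I(27) + ((G+B)+E)(31) = 58
Read each symbol's code off the tree from the root (left child = 0, right child = 1).

Codes:
  I: 0 (length 1)
  B: 101 (length 3)
  G: 100 (length 3)
  E: 11 (length 2)
Average code length: 103/58 = 1.7759 bits/symbol


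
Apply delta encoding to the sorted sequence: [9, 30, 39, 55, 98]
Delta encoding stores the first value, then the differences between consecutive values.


First value: 9
Deltas:
  30 - 9 = 21
  39 - 30 = 9
  55 - 39 = 16
  98 - 55 = 43


Delta encoded: [9, 21, 9, 16, 43]


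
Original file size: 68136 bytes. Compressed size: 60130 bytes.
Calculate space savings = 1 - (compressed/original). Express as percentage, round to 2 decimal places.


ratio = compressed/original = 60130/68136 = 0.8825
savings = 1 - ratio = 1 - 0.8825 = 0.1175
as a percentage: 0.1175 * 100 = 11.75%

Space savings = 1 - 60130/68136 = 11.75%


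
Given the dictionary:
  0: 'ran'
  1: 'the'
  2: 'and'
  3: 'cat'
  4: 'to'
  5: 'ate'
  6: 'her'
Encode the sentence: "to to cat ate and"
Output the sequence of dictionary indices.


Look up each word in the dictionary:
  'to' -> 4
  'to' -> 4
  'cat' -> 3
  'ate' -> 5
  'and' -> 2

Encoded: [4, 4, 3, 5, 2]


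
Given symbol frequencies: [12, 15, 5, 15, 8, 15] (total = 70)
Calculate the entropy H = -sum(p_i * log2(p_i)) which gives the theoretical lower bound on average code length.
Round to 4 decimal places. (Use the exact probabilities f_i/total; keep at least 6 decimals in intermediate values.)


Per-symbol terms -p_i * log2(p_i) with p_i = f_i/70:
  p = 12/70 = 0.171429: log2(p) = -2.544321, -p*log2(p) = 0.436169
  p = 15/70 = 0.214286: log2(p) = -2.222392, -p*log2(p) = 0.476227
  p = 5/70 = 0.071429: log2(p) = -3.807355, -p*log2(p) = 0.271954
  p = 15/70 = 0.214286: log2(p) = -2.222392, -p*log2(p) = 0.476227
  p = 8/70 = 0.114286: log2(p) = -3.129283, -p*log2(p) = 0.357632
  p = 15/70 = 0.214286: log2(p) = -2.222392, -p*log2(p) = 0.476227
H = 0.436169 + 0.476227 + 0.271954 + 0.476227 + 0.357632 + 0.476227 = 2.494436

H = 2.4944 bits/symbol


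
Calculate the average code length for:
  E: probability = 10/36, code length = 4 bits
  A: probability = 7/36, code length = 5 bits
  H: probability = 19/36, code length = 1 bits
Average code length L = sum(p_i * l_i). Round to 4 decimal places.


Weighted contributions p_i * l_i:
  E: (10/36) * 4 = 40/36
  A: (7/36) * 5 = 35/36
  H: (19/36) * 1 = 19/36
Sum = (40 + 35 + 19)/36 = 94/36

L = 94/36 = 2.6111 bits/symbol


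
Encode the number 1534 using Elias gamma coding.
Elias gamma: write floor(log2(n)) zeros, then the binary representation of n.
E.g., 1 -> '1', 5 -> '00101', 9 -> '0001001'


num_bits = floor(log2(1534)) + 1 = 11
leading_zeros = num_bits - 1 = 10
binary(1534) = 10111111110

Elias gamma(1534) = '0000000000' + '10111111110' = 000000000010111111110 (21 bits)


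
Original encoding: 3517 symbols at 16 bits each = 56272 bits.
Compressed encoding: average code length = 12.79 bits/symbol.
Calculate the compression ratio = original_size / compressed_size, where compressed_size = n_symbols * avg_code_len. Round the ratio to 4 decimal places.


original_size = n_symbols * orig_bits = 3517 * 16 = 56272 bits
compressed_size = n_symbols * avg_code_len = 3517 * 12.79 = 44982.43 bits
ratio = original_size / compressed_size = 56272 / 44982.43 = 1.251

Compression ratio = 1.251


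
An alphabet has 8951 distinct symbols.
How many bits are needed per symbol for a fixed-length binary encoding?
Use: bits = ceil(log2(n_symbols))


log2(8951) = 13.1278
Bracket: 2^13 = 8192 < 8951 <= 2^14 = 16384
So ceil(log2(8951)) = 14

bits = ceil(log2(8951)) = ceil(13.1278) = 14 bits


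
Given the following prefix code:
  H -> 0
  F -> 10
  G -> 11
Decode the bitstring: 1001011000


Decoding step by step:
Bits 10 -> F
Bits 0 -> H
Bits 10 -> F
Bits 11 -> G
Bits 0 -> H
Bits 0 -> H
Bits 0 -> H


Decoded message: FHFGHHH


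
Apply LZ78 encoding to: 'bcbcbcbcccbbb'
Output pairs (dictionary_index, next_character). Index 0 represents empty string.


LZ78 encoding steps:
Dictionary: {0: ''}
Step 1: w='' (idx 0), next='b' -> output (0, 'b'), add 'b' as idx 1
Step 2: w='' (idx 0), next='c' -> output (0, 'c'), add 'c' as idx 2
Step 3: w='b' (idx 1), next='c' -> output (1, 'c'), add 'bc' as idx 3
Step 4: w='bc' (idx 3), next='b' -> output (3, 'b'), add 'bcb' as idx 4
Step 5: w='c' (idx 2), next='c' -> output (2, 'c'), add 'cc' as idx 5
Step 6: w='c' (idx 2), next='b' -> output (2, 'b'), add 'cb' as idx 6
Step 7: w='b' (idx 1), next='b' -> output (1, 'b'), add 'bb' as idx 7


Encoded: [(0, 'b'), (0, 'c'), (1, 'c'), (3, 'b'), (2, 'c'), (2, 'b'), (1, 'b')]


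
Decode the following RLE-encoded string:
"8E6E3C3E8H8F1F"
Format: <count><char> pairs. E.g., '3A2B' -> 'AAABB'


Expanding each <count><char> pair:
  8E -> 'EEEEEEEE'
  6E -> 'EEEEEE'
  3C -> 'CCC'
  3E -> 'EEE'
  8H -> 'HHHHHHHH'
  8F -> 'FFFFFFFF'
  1F -> 'F'

Decoded = EEEEEEEEEEEEEECCCEEEHHHHHHHHFFFFFFFFF


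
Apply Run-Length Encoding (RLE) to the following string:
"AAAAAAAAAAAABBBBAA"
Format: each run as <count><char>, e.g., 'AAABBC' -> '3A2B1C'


Scanning runs left to right:
  i=0: run of 'A' x 12 -> '12A'
  i=12: run of 'B' x 4 -> '4B'
  i=16: run of 'A' x 2 -> '2A'

RLE = 12A4B2A


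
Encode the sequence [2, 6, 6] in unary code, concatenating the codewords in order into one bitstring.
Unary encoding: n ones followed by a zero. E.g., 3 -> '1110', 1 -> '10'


Encode each number as n ones followed by a terminating 0:
  2 -> 110 (3 bits)
  6 -> 1111110 (7 bits)
  6 -> 1111110 (7 bits)
Total length = 3 + 7 + 7 = 17 bits.

Unary([2, 6, 6]) = 11011111101111110 (17 bits)


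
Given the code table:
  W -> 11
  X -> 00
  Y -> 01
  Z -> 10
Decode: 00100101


Decoding:
00 -> X
10 -> Z
01 -> Y
01 -> Y


Result: XZYY


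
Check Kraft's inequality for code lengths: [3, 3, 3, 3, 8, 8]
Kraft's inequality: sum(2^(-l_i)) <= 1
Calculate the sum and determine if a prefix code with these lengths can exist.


Sum = 2^(-3) + 2^(-3) + 2^(-3) + 2^(-3) + 2^(-8) + 2^(-8)
    = 0.125 + 0.125 + 0.125 + 0.125 + 0.00390625 + 0.00390625
    = 130/256 = 0.5078125
Since 0.5078125 <= 1, Kraft's inequality IS satisfied.
A prefix code with these lengths CAN exist.

Kraft sum = 0.5078125. Satisfied.


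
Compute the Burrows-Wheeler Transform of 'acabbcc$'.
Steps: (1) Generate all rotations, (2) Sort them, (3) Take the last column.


Rotations (sorted):
  0: $acabbcc -> last char: c
  1: abbcc$ac -> last char: c
  2: acabbcc$ -> last char: $
  3: bbcc$aca -> last char: a
  4: bcc$acab -> last char: b
  5: c$acabbc -> last char: c
  6: cabbcc$a -> last char: a
  7: cc$acabb -> last char: b


BWT = cc$abcab


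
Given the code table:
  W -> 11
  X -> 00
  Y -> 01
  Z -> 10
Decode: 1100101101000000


Decoding:
11 -> W
00 -> X
10 -> Z
11 -> W
01 -> Y
00 -> X
00 -> X
00 -> X


Result: WXZWYXXX


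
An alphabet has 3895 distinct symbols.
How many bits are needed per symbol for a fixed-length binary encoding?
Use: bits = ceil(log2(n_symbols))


log2(3895) = 11.9274
Bracket: 2^11 = 2048 < 3895 <= 2^12 = 4096
So ceil(log2(3895)) = 12

bits = ceil(log2(3895)) = ceil(11.9274) = 12 bits


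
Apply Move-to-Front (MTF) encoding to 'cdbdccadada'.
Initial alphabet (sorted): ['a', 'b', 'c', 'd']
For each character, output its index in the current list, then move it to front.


MTF encoding:
'c': index 2 in ['a', 'b', 'c', 'd'] -> ['c', 'a', 'b', 'd']
'd': index 3 in ['c', 'a', 'b', 'd'] -> ['d', 'c', 'a', 'b']
'b': index 3 in ['d', 'c', 'a', 'b'] -> ['b', 'd', 'c', 'a']
'd': index 1 in ['b', 'd', 'c', 'a'] -> ['d', 'b', 'c', 'a']
'c': index 2 in ['d', 'b', 'c', 'a'] -> ['c', 'd', 'b', 'a']
'c': index 0 in ['c', 'd', 'b', 'a'] -> ['c', 'd', 'b', 'a']
'a': index 3 in ['c', 'd', 'b', 'a'] -> ['a', 'c', 'd', 'b']
'd': index 2 in ['a', 'c', 'd', 'b'] -> ['d', 'a', 'c', 'b']
'a': index 1 in ['d', 'a', 'c', 'b'] -> ['a', 'd', 'c', 'b']
'd': index 1 in ['a', 'd', 'c', 'b'] -> ['d', 'a', 'c', 'b']
'a': index 1 in ['d', 'a', 'c', 'b'] -> ['a', 'd', 'c', 'b']


Output: [2, 3, 3, 1, 2, 0, 3, 2, 1, 1, 1]


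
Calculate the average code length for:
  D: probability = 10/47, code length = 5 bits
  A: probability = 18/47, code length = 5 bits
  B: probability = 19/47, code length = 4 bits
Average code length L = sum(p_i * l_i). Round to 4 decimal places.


Weighted contributions p_i * l_i:
  D: (10/47) * 5 = 50/47
  A: (18/47) * 5 = 90/47
  B: (19/47) * 4 = 76/47
Sum = (50 + 90 + 76)/47 = 216/47

L = 216/47 = 4.5957 bits/symbol


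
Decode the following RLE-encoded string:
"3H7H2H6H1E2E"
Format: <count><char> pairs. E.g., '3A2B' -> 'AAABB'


Expanding each <count><char> pair:
  3H -> 'HHH'
  7H -> 'HHHHHHH'
  2H -> 'HH'
  6H -> 'HHHHHH'
  1E -> 'E'
  2E -> 'EE'

Decoded = HHHHHHHHHHHHHHHHHHEEE


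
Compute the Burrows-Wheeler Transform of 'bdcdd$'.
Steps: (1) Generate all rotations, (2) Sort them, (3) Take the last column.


Rotations (sorted):
  0: $bdcdd -> last char: d
  1: bdcdd$ -> last char: $
  2: cdd$bd -> last char: d
  3: d$bdcd -> last char: d
  4: dcdd$b -> last char: b
  5: dd$bdc -> last char: c


BWT = d$ddbc


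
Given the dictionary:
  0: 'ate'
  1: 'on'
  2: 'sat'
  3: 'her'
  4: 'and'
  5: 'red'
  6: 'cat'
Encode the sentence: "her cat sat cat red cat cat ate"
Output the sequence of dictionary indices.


Look up each word in the dictionary:
  'her' -> 3
  'cat' -> 6
  'sat' -> 2
  'cat' -> 6
  'red' -> 5
  'cat' -> 6
  'cat' -> 6
  'ate' -> 0

Encoded: [3, 6, 2, 6, 5, 6, 6, 0]


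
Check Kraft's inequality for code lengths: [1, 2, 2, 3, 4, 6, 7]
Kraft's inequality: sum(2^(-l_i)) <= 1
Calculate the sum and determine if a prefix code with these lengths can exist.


Sum = 2^(-1) + 2^(-2) + 2^(-2) + 2^(-3) + 2^(-4) + 2^(-6) + 2^(-7)
    = 0.5 + 0.25 + 0.25 + 0.125 + 0.0625 + 0.015625 + 0.0078125
    = 155/128 = 1.2109375
Since 1.2109375 > 1, Kraft's inequality is NOT satisfied.
A prefix code with these lengths CANNOT exist.

Kraft sum = 1.2109375. Not satisfied.


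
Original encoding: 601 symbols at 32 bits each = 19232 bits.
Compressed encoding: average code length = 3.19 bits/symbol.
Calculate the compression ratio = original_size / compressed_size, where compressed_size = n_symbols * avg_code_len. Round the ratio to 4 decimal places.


original_size = n_symbols * orig_bits = 601 * 32 = 19232 bits
compressed_size = n_symbols * avg_code_len = 601 * 3.19 = 1917.19 bits
ratio = original_size / compressed_size = 19232 / 1917.19 = 10.0313

Compression ratio = 10.0313


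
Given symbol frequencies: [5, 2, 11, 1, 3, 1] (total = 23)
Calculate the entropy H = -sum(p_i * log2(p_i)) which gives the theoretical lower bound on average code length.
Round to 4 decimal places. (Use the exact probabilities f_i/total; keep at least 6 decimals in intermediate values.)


Per-symbol terms -p_i * log2(p_i) with p_i = f_i/23:
  p = 5/23 = 0.217391: log2(p) = -2.201634, -p*log2(p) = 0.478616
  p = 2/23 = 0.086957: log2(p) = -3.523562, -p*log2(p) = 0.306397
  p = 11/23 = 0.478261: log2(p) = -1.064130, -p*log2(p) = 0.508932
  p = 1/23 = 0.043478: log2(p) = -4.523562, -p*log2(p) = 0.196677
  p = 3/23 = 0.130435: log2(p) = -2.938599, -p*log2(p) = 0.383296
  p = 1/23 = 0.043478: log2(p) = -4.523562, -p*log2(p) = 0.196677
H = 0.478616 + 0.306397 + 0.508932 + 0.196677 + 0.383296 + 0.196677 = 2.070595

H = 2.0706 bits/symbol


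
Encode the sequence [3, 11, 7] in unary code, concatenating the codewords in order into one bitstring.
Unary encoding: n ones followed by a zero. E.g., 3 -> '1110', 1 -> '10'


Encode each number as n ones followed by a terminating 0:
  3 -> 1110 (4 bits)
  11 -> 111111111110 (12 bits)
  7 -> 11111110 (8 bits)
Total length = 4 + 12 + 8 = 24 bits.

Unary([3, 11, 7]) = 111011111111111011111110 (24 bits)


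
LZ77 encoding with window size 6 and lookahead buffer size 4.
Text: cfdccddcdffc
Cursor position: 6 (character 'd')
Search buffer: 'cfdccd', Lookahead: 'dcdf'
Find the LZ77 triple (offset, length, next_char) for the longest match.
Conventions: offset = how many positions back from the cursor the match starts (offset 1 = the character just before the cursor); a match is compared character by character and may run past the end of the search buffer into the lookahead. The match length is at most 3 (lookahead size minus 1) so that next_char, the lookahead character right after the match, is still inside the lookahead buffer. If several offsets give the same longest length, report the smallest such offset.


Try each offset into the search buffer:
  offset=1 (pos 5, char 'd'): match length 1
  offset=2 (pos 4, char 'c'): match length 0
  offset=3 (pos 3, char 'c'): match length 0
  offset=4 (pos 2, char 'd'): match length 2
  offset=5 (pos 1, char 'f'): match length 0
  offset=6 (pos 0, char 'c'): match length 0
Longest match has length 2 at offset 4.
next_char = character at position 6 + 2 = 8 -> 'd'

Best match: offset=4, length=2 (matching 'dc' starting at position 2)
LZ77 triple: (4, 2, 'd')


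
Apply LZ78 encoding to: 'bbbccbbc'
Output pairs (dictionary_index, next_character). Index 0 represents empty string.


LZ78 encoding steps:
Dictionary: {0: ''}
Step 1: w='' (idx 0), next='b' -> output (0, 'b'), add 'b' as idx 1
Step 2: w='b' (idx 1), next='b' -> output (1, 'b'), add 'bb' as idx 2
Step 3: w='' (idx 0), next='c' -> output (0, 'c'), add 'c' as idx 3
Step 4: w='c' (idx 3), next='b' -> output (3, 'b'), add 'cb' as idx 4
Step 5: w='b' (idx 1), next='c' -> output (1, 'c'), add 'bc' as idx 5


Encoded: [(0, 'b'), (1, 'b'), (0, 'c'), (3, 'b'), (1, 'c')]


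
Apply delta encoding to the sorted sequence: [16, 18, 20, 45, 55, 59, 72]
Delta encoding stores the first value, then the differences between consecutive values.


First value: 16
Deltas:
  18 - 16 = 2
  20 - 18 = 2
  45 - 20 = 25
  55 - 45 = 10
  59 - 55 = 4
  72 - 59 = 13


Delta encoded: [16, 2, 2, 25, 10, 4, 13]


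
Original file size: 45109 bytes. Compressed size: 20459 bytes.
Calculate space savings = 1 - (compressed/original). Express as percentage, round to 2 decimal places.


ratio = compressed/original = 20459/45109 = 0.453546
savings = 1 - ratio = 1 - 0.453546 = 0.546454
as a percentage: 0.546454 * 100 = 54.65%

Space savings = 1 - 20459/45109 = 54.65%


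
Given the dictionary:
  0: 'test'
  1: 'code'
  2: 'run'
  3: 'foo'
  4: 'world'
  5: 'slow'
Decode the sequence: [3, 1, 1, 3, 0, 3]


Look up each index in the dictionary:
  3 -> 'foo'
  1 -> 'code'
  1 -> 'code'
  3 -> 'foo'
  0 -> 'test'
  3 -> 'foo'

Decoded: "foo code code foo test foo"


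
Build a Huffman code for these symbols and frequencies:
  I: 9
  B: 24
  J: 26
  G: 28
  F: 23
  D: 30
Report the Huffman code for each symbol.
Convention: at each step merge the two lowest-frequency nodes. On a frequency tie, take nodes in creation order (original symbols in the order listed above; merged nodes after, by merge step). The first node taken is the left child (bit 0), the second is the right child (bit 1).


Huffman tree construction:
Step 1: Merge I(9) + F(23) = 32
Step 2: Merge B(24) + J(26) = 50
Step 3: Merge G(28) + D(30) = 58
Step 4: Merge (I+F)(32) + (B+J)(50) = 82
Step 5: Merge (G+D)(58) + ((I+F)+(B+J))(82) = 140
Read each symbol's code off the tree from the root (left child = 0, right child = 1).

Codes:
  I: 100 (length 3)
  B: 110 (length 3)
  J: 111 (length 3)
  G: 00 (length 2)
  F: 101 (length 3)
  D: 01 (length 2)
Average code length: 362/140 = 2.5857 bits/symbol


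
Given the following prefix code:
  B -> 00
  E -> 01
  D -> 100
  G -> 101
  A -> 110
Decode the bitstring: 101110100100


Decoding step by step:
Bits 101 -> G
Bits 110 -> A
Bits 100 -> D
Bits 100 -> D


Decoded message: GADD


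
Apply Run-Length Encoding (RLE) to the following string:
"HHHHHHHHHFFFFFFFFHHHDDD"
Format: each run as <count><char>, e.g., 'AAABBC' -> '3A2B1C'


Scanning runs left to right:
  i=0: run of 'H' x 9 -> '9H'
  i=9: run of 'F' x 8 -> '8F'
  i=17: run of 'H' x 3 -> '3H'
  i=20: run of 'D' x 3 -> '3D'

RLE = 9H8F3H3D


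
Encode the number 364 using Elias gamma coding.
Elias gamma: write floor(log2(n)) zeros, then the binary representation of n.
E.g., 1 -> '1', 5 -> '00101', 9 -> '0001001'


num_bits = floor(log2(364)) + 1 = 9
leading_zeros = num_bits - 1 = 8
binary(364) = 101101100

Elias gamma(364) = '00000000' + '101101100' = 00000000101101100 (17 bits)


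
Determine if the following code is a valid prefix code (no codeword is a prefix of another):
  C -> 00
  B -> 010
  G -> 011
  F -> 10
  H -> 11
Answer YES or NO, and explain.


Checking each pair (does one codeword prefix another?):
  C='00' vs B='010': no prefix
  C='00' vs G='011': no prefix
  C='00' vs F='10': no prefix
  C='00' vs H='11': no prefix
  B='010' vs C='00': no prefix
  B='010' vs G='011': no prefix
  B='010' vs F='10': no prefix
  B='010' vs H='11': no prefix
  G='011' vs C='00': no prefix
  G='011' vs B='010': no prefix
  G='011' vs F='10': no prefix
  G='011' vs H='11': no prefix
  F='10' vs C='00': no prefix
  F='10' vs B='010': no prefix
  F='10' vs G='011': no prefix
  F='10' vs H='11': no prefix
  H='11' vs C='00': no prefix
  H='11' vs B='010': no prefix
  H='11' vs G='011': no prefix
  H='11' vs F='10': no prefix
No violation found over all pairs.

YES -- this is a valid prefix code. No codeword is a prefix of any other codeword.


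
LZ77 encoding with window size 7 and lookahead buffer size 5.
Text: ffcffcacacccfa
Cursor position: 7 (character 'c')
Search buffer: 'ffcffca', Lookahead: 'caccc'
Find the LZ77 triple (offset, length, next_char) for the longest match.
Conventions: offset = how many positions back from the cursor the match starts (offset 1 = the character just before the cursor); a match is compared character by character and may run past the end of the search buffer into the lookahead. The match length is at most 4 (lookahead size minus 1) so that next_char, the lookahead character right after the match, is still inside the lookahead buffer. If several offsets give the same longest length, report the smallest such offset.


Try each offset into the search buffer:
  offset=1 (pos 6, char 'a'): match length 0
  offset=2 (pos 5, char 'c'): match length 3
  offset=3 (pos 4, char 'f'): match length 0
  offset=4 (pos 3, char 'f'): match length 0
  offset=5 (pos 2, char 'c'): match length 1
  offset=6 (pos 1, char 'f'): match length 0
  offset=7 (pos 0, char 'f'): match length 0
Longest match has length 3 at offset 2.
next_char = character at position 7 + 3 = 10 -> 'c'

Best match: offset=2, length=3 (matching 'cac' starting at position 5)
LZ77 triple: (2, 3, 'c')


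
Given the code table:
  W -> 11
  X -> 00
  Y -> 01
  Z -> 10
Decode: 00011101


Decoding:
00 -> X
01 -> Y
11 -> W
01 -> Y


Result: XYWY


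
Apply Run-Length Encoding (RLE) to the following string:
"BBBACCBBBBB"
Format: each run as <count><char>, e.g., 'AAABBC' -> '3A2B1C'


Scanning runs left to right:
  i=0: run of 'B' x 3 -> '3B'
  i=3: run of 'A' x 1 -> '1A'
  i=4: run of 'C' x 2 -> '2C'
  i=6: run of 'B' x 5 -> '5B'

RLE = 3B1A2C5B


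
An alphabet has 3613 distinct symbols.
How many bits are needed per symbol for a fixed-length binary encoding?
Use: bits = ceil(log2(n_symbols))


log2(3613) = 11.819
Bracket: 2^11 = 2048 < 3613 <= 2^12 = 4096
So ceil(log2(3613)) = 12

bits = ceil(log2(3613)) = ceil(11.819) = 12 bits


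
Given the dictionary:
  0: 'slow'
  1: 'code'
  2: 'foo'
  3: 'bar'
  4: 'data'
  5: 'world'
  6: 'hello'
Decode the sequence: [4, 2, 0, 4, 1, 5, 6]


Look up each index in the dictionary:
  4 -> 'data'
  2 -> 'foo'
  0 -> 'slow'
  4 -> 'data'
  1 -> 'code'
  5 -> 'world'
  6 -> 'hello'

Decoded: "data foo slow data code world hello"


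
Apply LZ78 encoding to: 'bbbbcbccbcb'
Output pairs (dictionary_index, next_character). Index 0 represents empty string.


LZ78 encoding steps:
Dictionary: {0: ''}
Step 1: w='' (idx 0), next='b' -> output (0, 'b'), add 'b' as idx 1
Step 2: w='b' (idx 1), next='b' -> output (1, 'b'), add 'bb' as idx 2
Step 3: w='b' (idx 1), next='c' -> output (1, 'c'), add 'bc' as idx 3
Step 4: w='bc' (idx 3), next='c' -> output (3, 'c'), add 'bcc' as idx 4
Step 5: w='bc' (idx 3), next='b' -> output (3, 'b'), add 'bcb' as idx 5


Encoded: [(0, 'b'), (1, 'b'), (1, 'c'), (3, 'c'), (3, 'b')]


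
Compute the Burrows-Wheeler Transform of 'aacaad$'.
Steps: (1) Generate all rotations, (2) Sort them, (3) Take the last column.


Rotations (sorted):
  0: $aacaad -> last char: d
  1: aacaad$ -> last char: $
  2: aad$aac -> last char: c
  3: acaad$a -> last char: a
  4: ad$aaca -> last char: a
  5: caad$aa -> last char: a
  6: d$aacaa -> last char: a


BWT = d$caaaa


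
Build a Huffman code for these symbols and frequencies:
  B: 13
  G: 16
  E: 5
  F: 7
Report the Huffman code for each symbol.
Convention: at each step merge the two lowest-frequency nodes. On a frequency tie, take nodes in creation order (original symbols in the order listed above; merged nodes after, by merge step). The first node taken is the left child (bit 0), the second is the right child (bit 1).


Huffman tree construction:
Step 1: Merge E(5) + F(7) = 12
Step 2: Merge (E+F)(12) + B(13) = 25
Step 3: Merge G(16) + ((E+F)+B)(25) = 41
Read each symbol's code off the tree from the root (left child = 0, right child = 1).

Codes:
  B: 11 (length 2)
  G: 0 (length 1)
  E: 100 (length 3)
  F: 101 (length 3)
Average code length: 78/41 = 1.9024 bits/symbol


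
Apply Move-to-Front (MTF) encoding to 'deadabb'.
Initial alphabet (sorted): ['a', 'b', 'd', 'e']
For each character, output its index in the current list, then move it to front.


MTF encoding:
'd': index 2 in ['a', 'b', 'd', 'e'] -> ['d', 'a', 'b', 'e']
'e': index 3 in ['d', 'a', 'b', 'e'] -> ['e', 'd', 'a', 'b']
'a': index 2 in ['e', 'd', 'a', 'b'] -> ['a', 'e', 'd', 'b']
'd': index 2 in ['a', 'e', 'd', 'b'] -> ['d', 'a', 'e', 'b']
'a': index 1 in ['d', 'a', 'e', 'b'] -> ['a', 'd', 'e', 'b']
'b': index 3 in ['a', 'd', 'e', 'b'] -> ['b', 'a', 'd', 'e']
'b': index 0 in ['b', 'a', 'd', 'e'] -> ['b', 'a', 'd', 'e']


Output: [2, 3, 2, 2, 1, 3, 0]


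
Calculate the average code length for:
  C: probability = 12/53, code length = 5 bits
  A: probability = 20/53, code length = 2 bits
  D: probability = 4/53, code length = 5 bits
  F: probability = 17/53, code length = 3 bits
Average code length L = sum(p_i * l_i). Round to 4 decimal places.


Weighted contributions p_i * l_i:
  C: (12/53) * 5 = 60/53
  A: (20/53) * 2 = 40/53
  D: (4/53) * 5 = 20/53
  F: (17/53) * 3 = 51/53
Sum = (60 + 40 + 20 + 51)/53 = 171/53

L = 171/53 = 3.2264 bits/symbol


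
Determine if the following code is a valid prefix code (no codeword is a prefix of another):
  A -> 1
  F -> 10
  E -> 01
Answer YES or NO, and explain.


Checking each pair (does one codeword prefix another?):
  A='1' vs F='10': prefix -- VIOLATION

NO -- this is NOT a valid prefix code. A (1) is a prefix of F (10).


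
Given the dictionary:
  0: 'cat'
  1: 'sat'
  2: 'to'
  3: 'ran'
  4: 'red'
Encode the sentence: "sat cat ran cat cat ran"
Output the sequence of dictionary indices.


Look up each word in the dictionary:
  'sat' -> 1
  'cat' -> 0
  'ran' -> 3
  'cat' -> 0
  'cat' -> 0
  'ran' -> 3

Encoded: [1, 0, 3, 0, 0, 3]


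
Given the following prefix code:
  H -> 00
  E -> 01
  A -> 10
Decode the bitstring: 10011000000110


Decoding step by step:
Bits 10 -> A
Bits 01 -> E
Bits 10 -> A
Bits 00 -> H
Bits 00 -> H
Bits 01 -> E
Bits 10 -> A


Decoded message: AEAHHEA


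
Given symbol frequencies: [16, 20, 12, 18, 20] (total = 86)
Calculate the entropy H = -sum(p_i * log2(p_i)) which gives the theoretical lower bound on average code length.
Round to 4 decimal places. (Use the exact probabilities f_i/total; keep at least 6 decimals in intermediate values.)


Per-symbol terms -p_i * log2(p_i) with p_i = f_i/86:
  p = 16/86 = 0.186047: log2(p) = -2.426265, -p*log2(p) = 0.451398
  p = 20/86 = 0.232558: log2(p) = -2.104337, -p*log2(p) = 0.489381
  p = 12/86 = 0.139535: log2(p) = -2.841302, -p*log2(p) = 0.396461
  p = 18/86 = 0.209302: log2(p) = -2.256340, -p*log2(p) = 0.472257
  p = 20/86 = 0.232558: log2(p) = -2.104337, -p*log2(p) = 0.489381
H = 0.451398 + 0.489381 + 0.396461 + 0.472257 + 0.489381 = 2.298878

H = 2.2989 bits/symbol


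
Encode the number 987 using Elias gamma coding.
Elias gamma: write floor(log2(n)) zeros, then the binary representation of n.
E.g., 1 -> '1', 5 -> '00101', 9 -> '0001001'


num_bits = floor(log2(987)) + 1 = 10
leading_zeros = num_bits - 1 = 9
binary(987) = 1111011011

Elias gamma(987) = '000000000' + '1111011011' = 0000000001111011011 (19 bits)


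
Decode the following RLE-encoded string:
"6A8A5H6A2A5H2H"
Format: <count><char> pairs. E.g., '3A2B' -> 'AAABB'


Expanding each <count><char> pair:
  6A -> 'AAAAAA'
  8A -> 'AAAAAAAA'
  5H -> 'HHHHH'
  6A -> 'AAAAAA'
  2A -> 'AA'
  5H -> 'HHHHH'
  2H -> 'HH'

Decoded = AAAAAAAAAAAAAAHHHHHAAAAAAAAHHHHHHH


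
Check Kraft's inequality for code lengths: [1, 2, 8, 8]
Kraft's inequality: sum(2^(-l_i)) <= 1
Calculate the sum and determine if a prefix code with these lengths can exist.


Sum = 2^(-1) + 2^(-2) + 2^(-8) + 2^(-8)
    = 0.5 + 0.25 + 0.00390625 + 0.00390625
    = 194/256 = 0.7578125
Since 0.7578125 <= 1, Kraft's inequality IS satisfied.
A prefix code with these lengths CAN exist.

Kraft sum = 0.7578125. Satisfied.


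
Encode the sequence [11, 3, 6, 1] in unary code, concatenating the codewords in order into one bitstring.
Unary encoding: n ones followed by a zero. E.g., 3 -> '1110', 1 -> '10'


Encode each number as n ones followed by a terminating 0:
  11 -> 111111111110 (12 bits)
  3 -> 1110 (4 bits)
  6 -> 1111110 (7 bits)
  1 -> 10 (2 bits)
Total length = 12 + 4 + 7 + 2 = 25 bits.

Unary([11, 3, 6, 1]) = 1111111111101110111111010 (25 bits)


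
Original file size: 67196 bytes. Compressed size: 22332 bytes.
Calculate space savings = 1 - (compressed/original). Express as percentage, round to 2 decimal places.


ratio = compressed/original = 22332/67196 = 0.332341
savings = 1 - ratio = 1 - 0.332341 = 0.667659
as a percentage: 0.667659 * 100 = 66.77%

Space savings = 1 - 22332/67196 = 66.77%


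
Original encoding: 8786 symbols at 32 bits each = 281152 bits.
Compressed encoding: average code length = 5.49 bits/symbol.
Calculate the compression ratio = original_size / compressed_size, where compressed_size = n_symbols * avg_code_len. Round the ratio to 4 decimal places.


original_size = n_symbols * orig_bits = 8786 * 32 = 281152 bits
compressed_size = n_symbols * avg_code_len = 8786 * 5.49 = 48235.14 bits
ratio = original_size / compressed_size = 281152 / 48235.14 = 5.8288

Compression ratio = 5.8288


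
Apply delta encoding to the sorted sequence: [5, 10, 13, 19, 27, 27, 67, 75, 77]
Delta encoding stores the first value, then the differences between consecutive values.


First value: 5
Deltas:
  10 - 5 = 5
  13 - 10 = 3
  19 - 13 = 6
  27 - 19 = 8
  27 - 27 = 0
  67 - 27 = 40
  75 - 67 = 8
  77 - 75 = 2


Delta encoded: [5, 5, 3, 6, 8, 0, 40, 8, 2]


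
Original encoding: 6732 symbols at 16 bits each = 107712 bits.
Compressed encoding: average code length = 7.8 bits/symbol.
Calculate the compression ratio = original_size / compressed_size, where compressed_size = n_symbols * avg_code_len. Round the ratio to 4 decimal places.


original_size = n_symbols * orig_bits = 6732 * 16 = 107712 bits
compressed_size = n_symbols * avg_code_len = 6732 * 7.8 = 52509.6 bits
ratio = original_size / compressed_size = 107712 / 52509.6 = 2.0513

Compression ratio = 2.0513


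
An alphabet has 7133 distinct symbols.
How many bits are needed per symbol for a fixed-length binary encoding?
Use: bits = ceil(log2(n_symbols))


log2(7133) = 12.8003
Bracket: 2^12 = 4096 < 7133 <= 2^13 = 8192
So ceil(log2(7133)) = 13

bits = ceil(log2(7133)) = ceil(12.8003) = 13 bits


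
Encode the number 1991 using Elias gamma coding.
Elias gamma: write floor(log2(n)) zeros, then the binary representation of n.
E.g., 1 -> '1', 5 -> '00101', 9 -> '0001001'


num_bits = floor(log2(1991)) + 1 = 11
leading_zeros = num_bits - 1 = 10
binary(1991) = 11111000111

Elias gamma(1991) = '0000000000' + '11111000111' = 000000000011111000111 (21 bits)


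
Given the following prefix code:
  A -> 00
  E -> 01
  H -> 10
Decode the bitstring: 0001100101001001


Decoding step by step:
Bits 00 -> A
Bits 01 -> E
Bits 10 -> H
Bits 01 -> E
Bits 01 -> E
Bits 00 -> A
Bits 10 -> H
Bits 01 -> E


Decoded message: AEHEEAHE


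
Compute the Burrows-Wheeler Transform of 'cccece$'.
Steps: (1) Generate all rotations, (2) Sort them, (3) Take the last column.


Rotations (sorted):
  0: $cccece -> last char: e
  1: cccece$ -> last char: $
  2: ccece$c -> last char: c
  3: ce$ccce -> last char: e
  4: cece$cc -> last char: c
  5: e$cccec -> last char: c
  6: ece$ccc -> last char: c


BWT = e$ceccc


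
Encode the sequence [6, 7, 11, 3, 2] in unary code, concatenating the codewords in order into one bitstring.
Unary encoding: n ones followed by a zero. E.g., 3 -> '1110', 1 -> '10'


Encode each number as n ones followed by a terminating 0:
  6 -> 1111110 (7 bits)
  7 -> 11111110 (8 bits)
  11 -> 111111111110 (12 bits)
  3 -> 1110 (4 bits)
  2 -> 110 (3 bits)
Total length = 7 + 8 + 12 + 4 + 3 = 34 bits.

Unary([6, 7, 11, 3, 2]) = 1111110111111101111111111101110110 (34 bits)


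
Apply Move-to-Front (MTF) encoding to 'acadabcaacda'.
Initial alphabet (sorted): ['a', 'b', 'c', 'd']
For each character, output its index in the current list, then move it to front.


MTF encoding:
'a': index 0 in ['a', 'b', 'c', 'd'] -> ['a', 'b', 'c', 'd']
'c': index 2 in ['a', 'b', 'c', 'd'] -> ['c', 'a', 'b', 'd']
'a': index 1 in ['c', 'a', 'b', 'd'] -> ['a', 'c', 'b', 'd']
'd': index 3 in ['a', 'c', 'b', 'd'] -> ['d', 'a', 'c', 'b']
'a': index 1 in ['d', 'a', 'c', 'b'] -> ['a', 'd', 'c', 'b']
'b': index 3 in ['a', 'd', 'c', 'b'] -> ['b', 'a', 'd', 'c']
'c': index 3 in ['b', 'a', 'd', 'c'] -> ['c', 'b', 'a', 'd']
'a': index 2 in ['c', 'b', 'a', 'd'] -> ['a', 'c', 'b', 'd']
'a': index 0 in ['a', 'c', 'b', 'd'] -> ['a', 'c', 'b', 'd']
'c': index 1 in ['a', 'c', 'b', 'd'] -> ['c', 'a', 'b', 'd']
'd': index 3 in ['c', 'a', 'b', 'd'] -> ['d', 'c', 'a', 'b']
'a': index 2 in ['d', 'c', 'a', 'b'] -> ['a', 'd', 'c', 'b']


Output: [0, 2, 1, 3, 1, 3, 3, 2, 0, 1, 3, 2]


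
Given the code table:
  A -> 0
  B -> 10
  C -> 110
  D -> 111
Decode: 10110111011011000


Decoding:
10 -> B
110 -> C
111 -> D
0 -> A
110 -> C
110 -> C
0 -> A
0 -> A


Result: BCDACCAA


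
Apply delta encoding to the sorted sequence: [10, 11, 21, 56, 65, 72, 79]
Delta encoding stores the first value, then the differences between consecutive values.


First value: 10
Deltas:
  11 - 10 = 1
  21 - 11 = 10
  56 - 21 = 35
  65 - 56 = 9
  72 - 65 = 7
  79 - 72 = 7


Delta encoded: [10, 1, 10, 35, 9, 7, 7]


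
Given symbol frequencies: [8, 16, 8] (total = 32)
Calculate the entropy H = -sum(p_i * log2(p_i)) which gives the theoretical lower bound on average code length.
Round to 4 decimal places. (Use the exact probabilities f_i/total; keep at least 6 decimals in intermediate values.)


Per-symbol terms -p_i * log2(p_i) with p_i = f_i/32:
  p = 8/32 = 0.250000: log2(p) = -2.000000, -p*log2(p) = 0.500000
  p = 16/32 = 0.500000: log2(p) = -1.000000, -p*log2(p) = 0.500000
  p = 8/32 = 0.250000: log2(p) = -2.000000, -p*log2(p) = 0.500000
H = 0.500000 + 0.500000 + 0.500000 = 1.500000

H = 1.5 bits/symbol


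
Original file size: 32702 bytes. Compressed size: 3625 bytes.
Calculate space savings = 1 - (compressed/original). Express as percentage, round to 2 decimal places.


ratio = compressed/original = 3625/32702 = 0.110849
savings = 1 - ratio = 1 - 0.110849 = 0.889151
as a percentage: 0.889151 * 100 = 88.92%

Space savings = 1 - 3625/32702 = 88.92%


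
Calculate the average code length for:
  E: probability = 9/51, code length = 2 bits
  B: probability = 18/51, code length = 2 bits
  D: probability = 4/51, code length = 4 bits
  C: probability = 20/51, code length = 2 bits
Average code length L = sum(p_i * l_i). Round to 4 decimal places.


Weighted contributions p_i * l_i:
  E: (9/51) * 2 = 18/51
  B: (18/51) * 2 = 36/51
  D: (4/51) * 4 = 16/51
  C: (20/51) * 2 = 40/51
Sum = (18 + 36 + 16 + 40)/51 = 110/51

L = 110/51 = 2.1569 bits/symbol


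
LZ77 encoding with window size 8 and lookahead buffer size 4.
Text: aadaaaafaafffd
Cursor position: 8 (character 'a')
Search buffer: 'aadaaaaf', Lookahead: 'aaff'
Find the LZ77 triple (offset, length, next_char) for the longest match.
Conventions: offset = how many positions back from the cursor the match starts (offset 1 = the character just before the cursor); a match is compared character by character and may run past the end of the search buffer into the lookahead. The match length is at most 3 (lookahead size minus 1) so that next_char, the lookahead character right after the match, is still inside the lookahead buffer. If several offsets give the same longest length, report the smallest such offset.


Try each offset into the search buffer:
  offset=1 (pos 7, char 'f'): match length 0
  offset=2 (pos 6, char 'a'): match length 1
  offset=3 (pos 5, char 'a'): match length 3
  offset=4 (pos 4, char 'a'): match length 2
  offset=5 (pos 3, char 'a'): match length 2
  offset=6 (pos 2, char 'd'): match length 0
  offset=7 (pos 1, char 'a'): match length 1
  offset=8 (pos 0, char 'a'): match length 2
Longest match has length 3 at offset 3.
next_char = character at position 8 + 3 = 11 -> 'f'

Best match: offset=3, length=3 (matching 'aaf' starting at position 5)
LZ77 triple: (3, 3, 'f')


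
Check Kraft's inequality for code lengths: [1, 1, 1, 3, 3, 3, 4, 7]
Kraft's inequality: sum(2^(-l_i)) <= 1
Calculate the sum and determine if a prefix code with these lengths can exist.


Sum = 2^(-1) + 2^(-1) + 2^(-1) + 2^(-3) + 2^(-3) + 2^(-3) + 2^(-4) + 2^(-7)
    = 0.5 + 0.5 + 0.5 + 0.125 + 0.125 + 0.125 + 0.0625 + 0.0078125
    = 249/128 = 1.9453125
Since 1.9453125 > 1, Kraft's inequality is NOT satisfied.
A prefix code with these lengths CANNOT exist.

Kraft sum = 1.9453125. Not satisfied.


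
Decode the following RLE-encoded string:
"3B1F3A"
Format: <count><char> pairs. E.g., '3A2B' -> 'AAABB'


Expanding each <count><char> pair:
  3B -> 'BBB'
  1F -> 'F'
  3A -> 'AAA'

Decoded = BBBFAAA


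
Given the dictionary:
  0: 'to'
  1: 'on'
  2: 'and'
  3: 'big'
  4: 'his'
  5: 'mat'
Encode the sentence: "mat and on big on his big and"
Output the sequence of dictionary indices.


Look up each word in the dictionary:
  'mat' -> 5
  'and' -> 2
  'on' -> 1
  'big' -> 3
  'on' -> 1
  'his' -> 4
  'big' -> 3
  'and' -> 2

Encoded: [5, 2, 1, 3, 1, 4, 3, 2]


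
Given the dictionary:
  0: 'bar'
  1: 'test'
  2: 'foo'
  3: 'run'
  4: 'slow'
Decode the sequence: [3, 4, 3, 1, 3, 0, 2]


Look up each index in the dictionary:
  3 -> 'run'
  4 -> 'slow'
  3 -> 'run'
  1 -> 'test'
  3 -> 'run'
  0 -> 'bar'
  2 -> 'foo'

Decoded: "run slow run test run bar foo"


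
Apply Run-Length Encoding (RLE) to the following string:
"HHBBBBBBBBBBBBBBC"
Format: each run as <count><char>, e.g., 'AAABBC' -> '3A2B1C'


Scanning runs left to right:
  i=0: run of 'H' x 2 -> '2H'
  i=2: run of 'B' x 14 -> '14B'
  i=16: run of 'C' x 1 -> '1C'

RLE = 2H14B1C


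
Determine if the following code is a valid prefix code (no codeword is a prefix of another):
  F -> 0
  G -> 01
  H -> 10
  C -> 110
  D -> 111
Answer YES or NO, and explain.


Checking each pair (does one codeword prefix another?):
  F='0' vs G='01': prefix -- VIOLATION

NO -- this is NOT a valid prefix code. F (0) is a prefix of G (01).


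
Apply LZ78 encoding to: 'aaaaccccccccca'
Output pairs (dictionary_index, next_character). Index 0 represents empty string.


LZ78 encoding steps:
Dictionary: {0: ''}
Step 1: w='' (idx 0), next='a' -> output (0, 'a'), add 'a' as idx 1
Step 2: w='a' (idx 1), next='a' -> output (1, 'a'), add 'aa' as idx 2
Step 3: w='a' (idx 1), next='c' -> output (1, 'c'), add 'ac' as idx 3
Step 4: w='' (idx 0), next='c' -> output (0, 'c'), add 'c' as idx 4
Step 5: w='c' (idx 4), next='c' -> output (4, 'c'), add 'cc' as idx 5
Step 6: w='cc' (idx 5), next='c' -> output (5, 'c'), add 'ccc' as idx 6
Step 7: w='cc' (idx 5), next='a' -> output (5, 'a'), add 'cca' as idx 7


Encoded: [(0, 'a'), (1, 'a'), (1, 'c'), (0, 'c'), (4, 'c'), (5, 'c'), (5, 'a')]


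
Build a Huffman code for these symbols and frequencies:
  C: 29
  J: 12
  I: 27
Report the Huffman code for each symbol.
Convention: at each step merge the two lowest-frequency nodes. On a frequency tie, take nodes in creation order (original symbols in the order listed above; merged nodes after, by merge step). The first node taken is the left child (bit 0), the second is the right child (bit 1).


Huffman tree construction:
Step 1: Merge J(12) + I(27) = 39
Step 2: Merge C(29) + (J+I)(39) = 68
Read each symbol's code off the tree from the root (left child = 0, right child = 1).

Codes:
  C: 0 (length 1)
  J: 10 (length 2)
  I: 11 (length 2)
Average code length: 107/68 = 1.5735 bits/symbol


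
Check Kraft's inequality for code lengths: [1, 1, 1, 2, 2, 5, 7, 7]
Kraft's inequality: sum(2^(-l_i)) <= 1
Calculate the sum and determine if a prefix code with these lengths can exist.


Sum = 2^(-1) + 2^(-1) + 2^(-1) + 2^(-2) + 2^(-2) + 2^(-5) + 2^(-7) + 2^(-7)
    = 0.5 + 0.5 + 0.5 + 0.25 + 0.25 + 0.03125 + 0.0078125 + 0.0078125
    = 262/128 = 2.046875
Since 2.046875 > 1, Kraft's inequality is NOT satisfied.
A prefix code with these lengths CANNOT exist.

Kraft sum = 2.046875. Not satisfied.


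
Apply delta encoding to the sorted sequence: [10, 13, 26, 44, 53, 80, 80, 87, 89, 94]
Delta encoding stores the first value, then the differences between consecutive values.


First value: 10
Deltas:
  13 - 10 = 3
  26 - 13 = 13
  44 - 26 = 18
  53 - 44 = 9
  80 - 53 = 27
  80 - 80 = 0
  87 - 80 = 7
  89 - 87 = 2
  94 - 89 = 5


Delta encoded: [10, 3, 13, 18, 9, 27, 0, 7, 2, 5]


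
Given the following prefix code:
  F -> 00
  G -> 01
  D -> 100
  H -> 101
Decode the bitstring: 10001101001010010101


Decoding step by step:
Bits 100 -> D
Bits 01 -> G
Bits 101 -> H
Bits 00 -> F
Bits 101 -> H
Bits 00 -> F
Bits 101 -> H
Bits 01 -> G


Decoded message: DGHFHFHG


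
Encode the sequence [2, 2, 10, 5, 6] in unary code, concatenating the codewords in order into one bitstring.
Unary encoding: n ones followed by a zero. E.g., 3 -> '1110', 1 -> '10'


Encode each number as n ones followed by a terminating 0:
  2 -> 110 (3 bits)
  2 -> 110 (3 bits)
  10 -> 11111111110 (11 bits)
  5 -> 111110 (6 bits)
  6 -> 1111110 (7 bits)
Total length = 3 + 3 + 11 + 6 + 7 = 30 bits.

Unary([2, 2, 10, 5, 6]) = 110110111111111101111101111110 (30 bits)


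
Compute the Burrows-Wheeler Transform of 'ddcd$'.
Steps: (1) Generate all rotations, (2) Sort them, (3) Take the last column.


Rotations (sorted):
  0: $ddcd -> last char: d
  1: cd$dd -> last char: d
  2: d$ddc -> last char: c
  3: dcd$d -> last char: d
  4: ddcd$ -> last char: $


BWT = ddcd$


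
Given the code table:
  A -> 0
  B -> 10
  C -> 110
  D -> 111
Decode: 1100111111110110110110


Decoding:
110 -> C
0 -> A
111 -> D
111 -> D
110 -> C
110 -> C
110 -> C
110 -> C


Result: CADDCCCC


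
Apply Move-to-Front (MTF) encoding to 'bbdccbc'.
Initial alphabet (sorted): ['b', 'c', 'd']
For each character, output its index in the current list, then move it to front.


MTF encoding:
'b': index 0 in ['b', 'c', 'd'] -> ['b', 'c', 'd']
'b': index 0 in ['b', 'c', 'd'] -> ['b', 'c', 'd']
'd': index 2 in ['b', 'c', 'd'] -> ['d', 'b', 'c']
'c': index 2 in ['d', 'b', 'c'] -> ['c', 'd', 'b']
'c': index 0 in ['c', 'd', 'b'] -> ['c', 'd', 'b']
'b': index 2 in ['c', 'd', 'b'] -> ['b', 'c', 'd']
'c': index 1 in ['b', 'c', 'd'] -> ['c', 'b', 'd']


Output: [0, 0, 2, 2, 0, 2, 1]
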